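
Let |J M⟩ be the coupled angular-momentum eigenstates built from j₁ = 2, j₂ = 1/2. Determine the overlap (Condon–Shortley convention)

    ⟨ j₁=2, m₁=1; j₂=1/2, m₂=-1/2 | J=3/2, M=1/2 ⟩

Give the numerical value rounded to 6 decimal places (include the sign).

√[4·1!3!0!/5! · 3!1!0!1!2!1!] = √(12/5)
  +(−1)^0/∏(0,1,1,0,2,0)! = 1/2  (running 1/2)
⟨..|..⟩ = √(12/5)·(1/2) = +0.774597

+0.774597  (= +√(3/5))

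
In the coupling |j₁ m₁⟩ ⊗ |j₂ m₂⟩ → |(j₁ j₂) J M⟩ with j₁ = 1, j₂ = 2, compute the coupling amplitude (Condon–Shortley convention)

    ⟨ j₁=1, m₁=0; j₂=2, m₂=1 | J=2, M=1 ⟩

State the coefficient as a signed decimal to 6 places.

-0.408248  (= −√(1/6))

triangle: 1!·1!·3!/6! = 6/720
(j±m)!: 1!·1!·3!·1!·3!·1! = 36
prefactor² = (2J+1)·Δ·N² = 3/2
  k=0: +1/(0!·1!·1!·3!·0!·0!) = 1/6
  k=1: −1/(1!·0!·0!·2!·1!·1!) = -1/2
Σ = -1/3  ⇒  CG² = 3/2·(-1/3)² = 1/6
CG = −√(1/6) = -0.408248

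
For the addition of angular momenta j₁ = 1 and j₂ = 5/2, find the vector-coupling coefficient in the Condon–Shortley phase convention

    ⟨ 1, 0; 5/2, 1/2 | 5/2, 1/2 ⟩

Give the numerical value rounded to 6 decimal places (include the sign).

j₁+j₂−J=1  J+j₁−j₂=1  J−j₁+j₂=4  j₁+j₂+J+1=7
(j₁±m₁, j₂±m₂, J±M) = (1,1,3,2,3,2)
P² = 144/35
sum k=0..1:
  [0] +1/6 = 1/6
  [1] −1/4 = -1/4
S = -1/12
C² = P²·S² = 1/35 ; C = -0.169031

-0.169031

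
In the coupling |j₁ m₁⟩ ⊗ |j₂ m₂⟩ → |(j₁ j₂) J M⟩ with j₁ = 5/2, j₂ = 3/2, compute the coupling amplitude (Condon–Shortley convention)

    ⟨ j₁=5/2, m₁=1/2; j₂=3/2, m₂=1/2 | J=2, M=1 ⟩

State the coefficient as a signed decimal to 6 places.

−√(25/84) = -0.545545

√[5·2!3!1!/7! · 3!2!2!1!3!1!] = √(12/7)
  +(−1)^1/∏(1,1,1,1,2,0)! = -1/2  (running -1/2)
  +(−1)^2/∏(2,0,0,0,3,1)! = 1/12  (running -5/12)
⟨..|..⟩ = √(12/7)·(-5/12) = -0.545545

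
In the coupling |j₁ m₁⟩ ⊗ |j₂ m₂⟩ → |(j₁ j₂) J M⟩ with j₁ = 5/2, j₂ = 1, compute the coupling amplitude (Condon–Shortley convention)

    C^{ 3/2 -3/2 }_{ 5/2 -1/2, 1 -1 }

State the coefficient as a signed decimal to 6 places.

+√(1/15) = +0.258199

triangle: 2!·3!·0!/6! = 12/720
(j±m)!: 2!·3!·0!·2!·0!·3! = 144
prefactor² = (2J+1)·Δ·N² = 48/5
  k=0: +1/(0!·2!·3!·0!·0!·0!) = 1/12
Σ = 1/12  ⇒  CG² = 48/5·1/12² = 1/15
CG = +√(1/15) = +0.258199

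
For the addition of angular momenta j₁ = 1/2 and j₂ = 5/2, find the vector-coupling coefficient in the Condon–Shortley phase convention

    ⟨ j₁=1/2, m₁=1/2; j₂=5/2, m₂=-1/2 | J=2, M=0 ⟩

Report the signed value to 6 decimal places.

+0.707107

triangle: 1!×0!×4!/6! = 24/720
(j±m)!: 1!×0!×2!×3!×2!×2! = 48
prefactor² = (2J+1)×Δ×N² = 8
  k=0: +1/(0!×1!×0!×2!×0!×2!) = 1/4
Σ = 1/4  ⇒  CG² = 8×1/4² = 1/2
CG = +√(1/2) = +0.707107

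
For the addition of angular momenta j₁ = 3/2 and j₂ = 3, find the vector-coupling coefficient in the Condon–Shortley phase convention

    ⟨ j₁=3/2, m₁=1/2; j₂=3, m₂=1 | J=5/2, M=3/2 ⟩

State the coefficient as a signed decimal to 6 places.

−√(7/20) = -0.591608

j₁+j₂−J=2  J+j₁−j₂=1  J−j₁+j₂=4  j₁+j₂+J+1=8
(j₁±m₁, j₂±m₂, J±M) = (2,1,4,2,4,1)
P² = 576/35
sum k=0..1:
  [0] +1/48 = 1/48
  [1] −1/6 = -1/6
S = -7/48
C² = P²·S² = 7/20 ; C = -0.591608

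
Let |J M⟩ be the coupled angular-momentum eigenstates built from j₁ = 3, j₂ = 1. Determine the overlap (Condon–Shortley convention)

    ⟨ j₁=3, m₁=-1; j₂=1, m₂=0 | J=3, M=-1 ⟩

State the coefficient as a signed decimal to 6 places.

-0.288675  (= −√(1/12))

triangle: 1!×5!×1!/8! = 120/40320
(j±m)!: 2!×4!×1!×1!×2!×4! = 2304
prefactor² = (2J+1)×Δ×N² = 48
  k=0: +1/(0!×1!×4!×1!×1!×0!) = 1/24
  k=1: −1/(1!×0!×3!×0!×2!×1!) = -1/12
Σ = -1/24  ⇒  CG² = 48×(-1/24)² = 1/12
CG = −√(1/12) = -0.288675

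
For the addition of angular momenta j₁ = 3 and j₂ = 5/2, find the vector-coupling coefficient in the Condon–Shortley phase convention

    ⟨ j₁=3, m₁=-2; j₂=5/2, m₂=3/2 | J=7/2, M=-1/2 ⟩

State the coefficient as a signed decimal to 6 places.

+√(20/63) ≈ +0.563436

j₁+j₂−J=2  J+j₁−j₂=4  J−j₁+j₂=3  j₁+j₂+J+1=10
(j₁±m₁, j₂±m₂, J±M) = (1,5,4,1,3,4)
P² = 9216/35
sum k=1..2:
  [1] −1/144 = -1/144
  [2] +1/24 = 1/24
S = 5/144
C² = P²·S² = 20/63 ; C = +0.563436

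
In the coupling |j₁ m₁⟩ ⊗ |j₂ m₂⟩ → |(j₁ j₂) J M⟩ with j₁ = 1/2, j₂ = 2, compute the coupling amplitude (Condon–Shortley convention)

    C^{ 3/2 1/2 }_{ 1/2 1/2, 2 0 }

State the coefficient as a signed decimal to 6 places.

+0.632456

j₁+j₂−J=1  J+j₁−j₂=0  J−j₁+j₂=3  j₁+j₂+J+1=5
(j₁±m₁, j₂±m₂, J±M) = (1,0,2,2,2,1)
P² = 8/5
sum k=0..0:
  [0] +1/2 = 1/2
S = 1/2
C² = P²·S² = 2/5 ; C = +0.632456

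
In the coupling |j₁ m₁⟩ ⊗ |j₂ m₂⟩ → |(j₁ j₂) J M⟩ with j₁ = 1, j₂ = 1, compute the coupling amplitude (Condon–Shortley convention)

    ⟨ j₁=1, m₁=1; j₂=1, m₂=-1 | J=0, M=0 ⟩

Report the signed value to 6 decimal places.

+0.577350

√[1·2!0!0!/3! · 2!0!0!2!0!0!] = √(4/3)
  +(−1)^0/∏(0,2,0,0,0,0)! = 1/2  (running 1/2)
⟨..|..⟩ = √(4/3)·(1/2) = +0.577350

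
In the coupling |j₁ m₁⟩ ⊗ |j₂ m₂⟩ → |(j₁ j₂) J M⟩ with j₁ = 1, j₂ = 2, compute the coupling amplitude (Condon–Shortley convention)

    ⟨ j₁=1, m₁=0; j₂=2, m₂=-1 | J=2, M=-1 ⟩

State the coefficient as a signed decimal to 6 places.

j₁+j₂−J=1  J+j₁−j₂=1  J−j₁+j₂=3  j₁+j₂+J+1=6
(j₁±m₁, j₂±m₂, J±M) = (1,1,1,3,1,3)
P² = 3/2
sum k=0..1:
  [0] +1/2 = 1/2
  [1] −1/6 = -1/6
S = 1/3
C² = P²·S² = 1/6 ; C = +0.408248

+0.408248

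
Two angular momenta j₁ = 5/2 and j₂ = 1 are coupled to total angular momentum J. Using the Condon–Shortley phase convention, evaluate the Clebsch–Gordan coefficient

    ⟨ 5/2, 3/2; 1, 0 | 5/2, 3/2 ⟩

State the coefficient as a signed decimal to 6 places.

+0.507093  (= +√(9/35))

triangle: 1!·4!·1!/7! = 24/5040
(j±m)!: 4!·1!·1!·1!·4!·1! = 576
prefactor² = (2J+1)·Δ·N² = 576/35
  k=0: +1/(0!·1!·1!·1!·3!·0!) = 1/6
  k=1: −1/(1!·0!·0!·0!·4!·1!) = -1/24
Σ = 1/8  ⇒  CG² = 576/35·1/8² = 9/35
CG = +√(9/35) = +0.507093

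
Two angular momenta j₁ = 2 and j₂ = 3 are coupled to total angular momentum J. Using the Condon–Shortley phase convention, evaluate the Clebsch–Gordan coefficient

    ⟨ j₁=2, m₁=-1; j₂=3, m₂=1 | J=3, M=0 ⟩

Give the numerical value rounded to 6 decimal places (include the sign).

triangle: 2!·2!·4!/9! = 96/362880
(j±m)!: 1!·3!·4!·2!·3!·3! = 10368
prefactor² = (2J+1)·Δ·N² = 96/5
  k=1: −1/(1!·1!·2!·3!·0!·1!) = -1/12
  k=2: +1/(2!·0!·1!·2!·1!·2!) = 1/8
Σ = 1/24  ⇒  CG² = 96/5·1/24² = 1/30
CG = +√(1/30) = +0.182574

+√(1/30) = +0.182574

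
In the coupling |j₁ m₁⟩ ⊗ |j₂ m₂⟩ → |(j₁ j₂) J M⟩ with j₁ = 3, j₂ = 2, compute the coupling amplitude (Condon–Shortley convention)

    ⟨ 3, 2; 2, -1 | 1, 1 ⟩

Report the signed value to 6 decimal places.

√[3·4!2!0!/7! · 5!1!1!3!2!0!] = √(288/7)
  +(−1)^1/∏(1,3,0,0,2,0)! = -1/12  (running -1/12)
⟨..|..⟩ = √(288/7)·(-1/12) = -0.534522

-0.534522  (= −√(2/7))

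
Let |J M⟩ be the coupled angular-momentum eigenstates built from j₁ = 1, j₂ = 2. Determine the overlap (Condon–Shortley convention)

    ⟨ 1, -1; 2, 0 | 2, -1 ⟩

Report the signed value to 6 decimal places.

√[5·1!1!3!/6! · 0!2!2!2!1!3!] = √(2)
  +(−1)^1/∏(1,0,1,1,0,2)! = -1/2  (running -1/2)
⟨..|..⟩ = √(2)·(-1/2) = -0.707107

−√(1/2) ≈ -0.707107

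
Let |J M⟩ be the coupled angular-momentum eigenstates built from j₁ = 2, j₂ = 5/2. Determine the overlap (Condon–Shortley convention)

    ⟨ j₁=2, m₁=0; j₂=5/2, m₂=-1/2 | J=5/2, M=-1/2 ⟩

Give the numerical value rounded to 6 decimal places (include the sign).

−√(8/35) ≈ -0.478091

√[6·2!2!3!/8! · 2!2!2!3!2!3!] = √(72/35)
  +(−1)^0/∏(0,2,2,2,0,1)! = 1/8  (running 1/8)
  +(−1)^1/∏(1,1,1,1,1,2)! = -1/2  (running -3/8)
  +(−1)^2/∏(2,0,0,0,2,3)! = 1/24  (running -1/3)
⟨..|..⟩ = √(72/35)·(-1/3) = -0.478091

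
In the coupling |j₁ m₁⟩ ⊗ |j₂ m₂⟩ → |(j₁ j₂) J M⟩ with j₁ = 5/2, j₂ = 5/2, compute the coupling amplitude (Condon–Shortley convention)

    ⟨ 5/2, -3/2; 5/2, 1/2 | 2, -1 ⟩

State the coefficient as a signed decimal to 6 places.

triangle: 3!×2!×2!/8! = 24/40320
(j±m)!: 1!×4!×3!×2!×1!×3! = 1728
prefactor² = (2J+1)×Δ×N² = 36/7
  k=2: +1/(2!×1!×2!×1!×0!×1!) = 1/4
  k=3: −1/(3!×0!×1!×0!×1!×2!) = -1/12
Σ = 1/6  ⇒  CG² = 36/7×1/6² = 1/7
CG = +√(1/7) = +0.377964

+√(1/7) = +0.377964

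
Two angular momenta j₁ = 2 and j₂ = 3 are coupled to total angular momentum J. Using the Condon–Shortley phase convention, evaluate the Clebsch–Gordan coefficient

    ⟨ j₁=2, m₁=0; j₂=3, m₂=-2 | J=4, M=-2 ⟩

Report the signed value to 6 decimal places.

+0.585540  (= +√(12/35))

√[9·1!3!5!/10! · 2!2!1!5!2!6!] = √(8640/7)
  +(−1)^0/∏(0,1,2,1,1,4)! = 1/48  (running 1/48)
  +(−1)^1/∏(1,0,1,0,2,5)! = -1/240  (running 1/60)
⟨..|..⟩ = √(8640/7)·(1/60) = +0.585540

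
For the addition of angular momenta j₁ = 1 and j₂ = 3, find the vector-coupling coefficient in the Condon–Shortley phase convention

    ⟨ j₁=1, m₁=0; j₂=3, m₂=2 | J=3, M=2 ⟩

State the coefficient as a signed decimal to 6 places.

j₁+j₂−J=1  J+j₁−j₂=1  J−j₁+j₂=5  j₁+j₂+J+1=8
(j₁±m₁, j₂±m₂, J±M) = (1,1,5,1,5,1)
P² = 300
sum k=0..1:
  [0] +1/120 = 1/120
  [1] −1/24 = -1/24
S = -1/30
C² = P²·S² = 1/3 ; C = -0.577350

-0.577350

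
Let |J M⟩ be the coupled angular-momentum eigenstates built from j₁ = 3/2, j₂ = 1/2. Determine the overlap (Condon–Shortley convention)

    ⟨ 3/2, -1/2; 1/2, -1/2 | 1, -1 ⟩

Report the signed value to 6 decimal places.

√[3·1!2!0!/4! · 1!2!0!1!0!2!] = √(1)
  +(−1)^0/∏(0,1,2,0,0,0)! = 1/2  (running 1/2)
⟨..|..⟩ = √(1)·(1/2) = +0.500000

+√(1/4) ≈ +0.500000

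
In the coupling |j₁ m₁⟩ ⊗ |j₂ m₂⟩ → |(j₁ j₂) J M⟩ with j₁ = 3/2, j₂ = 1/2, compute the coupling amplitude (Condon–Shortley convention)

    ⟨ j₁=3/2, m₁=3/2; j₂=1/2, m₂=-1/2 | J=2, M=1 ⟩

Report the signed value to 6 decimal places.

√[5·0!3!1!/5! · 3!0!0!1!3!1!] = √(9)
  +(−1)^0/∏(0,0,0,0,3,1)! = 1/6  (running 1/6)
⟨..|..⟩ = √(9)·(1/6) = +0.500000

+√(1/4) = +0.500000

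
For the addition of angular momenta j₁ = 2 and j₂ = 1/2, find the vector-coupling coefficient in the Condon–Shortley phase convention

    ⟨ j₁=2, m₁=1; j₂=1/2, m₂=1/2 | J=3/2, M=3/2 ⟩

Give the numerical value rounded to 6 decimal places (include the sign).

-0.447214  (= −√(1/5))

j₁+j₂−J=1  J+j₁−j₂=3  J−j₁+j₂=0  j₁+j₂+J+1=5
(j₁±m₁, j₂±m₂, J±M) = (3,1,1,0,3,0)
P² = 36/5
sum k=1..1:
  [1] −1/6 = -1/6
S = -1/6
C² = P²·S² = 1/5 ; C = -0.447214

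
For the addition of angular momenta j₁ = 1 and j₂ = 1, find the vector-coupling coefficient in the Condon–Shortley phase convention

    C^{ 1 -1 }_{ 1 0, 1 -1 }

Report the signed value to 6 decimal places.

+0.707107

√[3·1!1!1!/4! · 1!1!0!2!0!2!] = √(1/2)
  +(−1)^0/∏(0,1,1,0,0,1)! = 1  (running 1)
⟨..|..⟩ = √(1/2)·(1) = +0.707107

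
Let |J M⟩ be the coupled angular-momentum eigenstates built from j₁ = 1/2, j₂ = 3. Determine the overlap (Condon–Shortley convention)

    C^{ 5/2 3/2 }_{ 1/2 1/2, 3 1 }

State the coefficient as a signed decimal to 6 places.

j₁+j₂−J=1  J+j₁−j₂=0  J−j₁+j₂=5  j₁+j₂+J+1=7
(j₁±m₁, j₂±m₂, J±M) = (1,0,4,2,4,1)
P² = 1152/7
sum k=0..0:
  [0] +1/24 = 1/24
S = 1/24
C² = P²·S² = 2/7 ; C = +0.534522

+0.534522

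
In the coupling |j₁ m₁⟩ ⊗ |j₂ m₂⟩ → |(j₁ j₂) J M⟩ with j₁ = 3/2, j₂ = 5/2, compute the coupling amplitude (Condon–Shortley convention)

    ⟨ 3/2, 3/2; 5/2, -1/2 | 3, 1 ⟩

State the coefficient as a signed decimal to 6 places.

j₁+j₂−J=1  J+j₁−j₂=2  J−j₁+j₂=4  j₁+j₂+J+1=8
(j₁±m₁, j₂±m₂, J±M) = (3,0,2,3,4,2)
P² = 144/5
sum k=0..0:
  [0] +1/8 = 1/8
S = 1/8
C² = P²·S² = 9/20 ; C = +0.670820

+√(9/20) = +0.670820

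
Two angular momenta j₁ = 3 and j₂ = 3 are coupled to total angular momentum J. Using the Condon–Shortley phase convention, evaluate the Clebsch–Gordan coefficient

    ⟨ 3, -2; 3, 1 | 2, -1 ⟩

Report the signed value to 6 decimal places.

√[5·4!2!2!/9! · 1!5!4!2!1!3!] = √(320/7)
  +(−1)^3/∏(3,1,2,1,0,1)! = -1/12  (running -1/12)
  +(−1)^4/∏(4,0,1,0,1,2)! = 1/48  (running -1/16)
⟨..|..⟩ = √(320/7)·(-1/16) = -0.422577

-0.422577  (= −√(5/28))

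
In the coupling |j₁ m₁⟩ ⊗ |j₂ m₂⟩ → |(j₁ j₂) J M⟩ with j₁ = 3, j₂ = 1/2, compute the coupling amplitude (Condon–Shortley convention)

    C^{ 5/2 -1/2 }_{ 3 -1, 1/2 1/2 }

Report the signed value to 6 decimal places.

-0.755929

j₁+j₂−J=1  J+j₁−j₂=5  J−j₁+j₂=0  j₁+j₂+J+1=7
(j₁±m₁, j₂±m₂, J±M) = (2,4,1,0,2,3)
P² = 576/7
sum k=1..1:
  [1] −1/12 = -1/12
S = -1/12
C² = P²·S² = 4/7 ; C = -0.755929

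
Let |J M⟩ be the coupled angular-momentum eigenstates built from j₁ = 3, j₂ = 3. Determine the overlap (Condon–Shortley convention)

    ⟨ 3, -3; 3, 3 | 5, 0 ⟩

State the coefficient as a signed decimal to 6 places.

j₁+j₂−J=1  J+j₁−j₂=5  J−j₁+j₂=5  j₁+j₂+J+1=12
(j₁±m₁, j₂±m₂, J±M) = (0,6,6,0,5,5)
P² = 17280000/7
sum k=1..1:
  [1] −1/14400 = -1/14400
S = -1/14400
C² = P²·S² = 1/84 ; C = -0.109109

-0.109109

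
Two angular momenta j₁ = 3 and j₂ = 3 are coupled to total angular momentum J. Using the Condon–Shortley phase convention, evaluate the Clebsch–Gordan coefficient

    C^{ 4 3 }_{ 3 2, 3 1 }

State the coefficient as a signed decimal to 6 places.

−√(1/11) = -0.301511

triangle: 2!×4!×4!/11! = 1152/39916800
(j±m)!: 5!×1!×4!×2!×7!×1! = 29030400
prefactor² = (2J+1)×Δ×N² = 82944/11
  k=0: +1/(0!×2!×1!×4!×3!×0!) = 1/288
  k=1: −1/(1!×1!×0!×3!×4!×1!) = -1/144
Σ = -1/288  ⇒  CG² = 82944/11×(-1/288)² = 1/11
CG = −√(1/11) = -0.301511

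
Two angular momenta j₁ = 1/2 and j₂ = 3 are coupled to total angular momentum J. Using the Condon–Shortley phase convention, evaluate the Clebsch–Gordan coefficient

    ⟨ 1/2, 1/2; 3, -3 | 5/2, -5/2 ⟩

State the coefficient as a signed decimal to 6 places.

j₁+j₂−J=1  J+j₁−j₂=0  J−j₁+j₂=5  j₁+j₂+J+1=7
(j₁±m₁, j₂±m₂, J±M) = (1,0,0,6,0,5)
P² = 86400/7
sum k=0..0:
  [0] +1/120 = 1/120
S = 1/120
C² = P²·S² = 6/7 ; C = +0.925820

+√(6/7) = +0.925820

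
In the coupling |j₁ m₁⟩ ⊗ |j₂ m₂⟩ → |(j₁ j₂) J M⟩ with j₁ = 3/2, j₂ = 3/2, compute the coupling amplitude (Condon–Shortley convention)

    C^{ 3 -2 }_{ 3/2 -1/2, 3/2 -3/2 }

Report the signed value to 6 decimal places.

triangle: 0!·3!·3!/7! = 36/5040
(j±m)!: 1!·2!·0!·3!·1!·5! = 1440
prefactor² = (2J+1)·Δ·N² = 72
  k=0: +1/(0!·0!·2!·0!·1!·3!) = 1/12
Σ = 1/12  ⇒  CG² = 72·1/12² = 1/2
CG = +√(1/2) = +0.707107

+0.707107  (= +√(1/2))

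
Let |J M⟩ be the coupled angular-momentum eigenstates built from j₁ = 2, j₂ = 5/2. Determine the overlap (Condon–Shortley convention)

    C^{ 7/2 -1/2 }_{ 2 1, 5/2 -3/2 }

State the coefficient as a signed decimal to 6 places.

√[8·1!3!4!/9! · 3!1!1!4!3!4!] = √(2304/35)
  +(−1)^0/∏(0,1,1,1,2,3)! = 1/12  (running 1/12)
  +(−1)^1/∏(1,0,0,0,3,4)! = -1/144  (running 11/144)
⟨..|..⟩ = √(2304/35)·(11/144) = +0.619780

+√(121/315) = +0.619780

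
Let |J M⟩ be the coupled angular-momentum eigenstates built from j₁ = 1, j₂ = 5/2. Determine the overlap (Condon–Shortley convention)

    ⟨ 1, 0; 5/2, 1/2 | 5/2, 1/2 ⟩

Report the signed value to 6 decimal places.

-0.169031

j₁+j₂−J=1  J+j₁−j₂=1  J−j₁+j₂=4  j₁+j₂+J+1=7
(j₁±m₁, j₂±m₂, J±M) = (1,1,3,2,3,2)
P² = 144/35
sum k=0..1:
  [0] +1/6 = 1/6
  [1] −1/4 = -1/4
S = -1/12
C² = P²·S² = 1/35 ; C = -0.169031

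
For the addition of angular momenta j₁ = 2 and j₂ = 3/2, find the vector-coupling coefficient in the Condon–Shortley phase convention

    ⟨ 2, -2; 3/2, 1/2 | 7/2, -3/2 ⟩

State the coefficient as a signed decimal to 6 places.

triangle: 0!·4!·3!/8! = 144/40320
(j±m)!: 0!·4!·2!·1!·2!·5! = 11520
prefactor² = (2J+1)·Δ·N² = 2304/7
  k=0: +1/(0!·0!·4!·2!·0!·1!) = 1/48
Σ = 1/48  ⇒  CG² = 2304/7·1/48² = 1/7
CG = +√(1/7) = +0.377964

+√(1/7) = +0.377964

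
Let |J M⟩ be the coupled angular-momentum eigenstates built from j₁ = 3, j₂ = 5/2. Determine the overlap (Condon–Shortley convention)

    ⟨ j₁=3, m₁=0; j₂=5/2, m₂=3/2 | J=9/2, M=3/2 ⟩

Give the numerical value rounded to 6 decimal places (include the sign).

-0.540562  (= −√(45/154))

triangle: 1!×5!×4!/11! = 2880/39916800
(j±m)!: 3!×3!×4!×1!×6!×3! = 3732480
prefactor² = (2J+1)×Δ×N² = 207360/77
  k=0: +1/(0!×1!×3!×4!×2!×0!) = 1/288
  k=1: −1/(1!×0!×2!×3!×3!×1!) = -1/72
Σ = -1/96  ⇒  CG² = 207360/77×(-1/96)² = 45/154
CG = −√(45/154) = -0.540562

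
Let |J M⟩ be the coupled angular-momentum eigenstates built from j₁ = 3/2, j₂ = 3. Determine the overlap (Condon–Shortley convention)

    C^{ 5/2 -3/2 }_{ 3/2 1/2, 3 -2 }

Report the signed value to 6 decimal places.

j₁+j₂−J=2  J+j₁−j₂=1  J−j₁+j₂=4  j₁+j₂+J+1=8
(j₁±m₁, j₂±m₂, J±M) = (2,1,1,5,1,4)
P² = 288/7
sum k=0..1:
  [0] +1/12 = 1/12
  [1] −1/24 = -1/24
S = 1/24
C² = P²·S² = 1/14 ; C = +0.267261

+0.267261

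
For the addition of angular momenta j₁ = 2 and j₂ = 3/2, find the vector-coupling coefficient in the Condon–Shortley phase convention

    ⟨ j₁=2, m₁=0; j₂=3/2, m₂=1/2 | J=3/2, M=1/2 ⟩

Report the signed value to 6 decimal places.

triangle: 2!×2!×1!/6! = 4/720
(j±m)!: 2!×2!×2!×1!×2!×1! = 16
prefactor² = (2J+1)×Δ×N² = 16/45
  k=1: −1/(1!×1!×1!×1!×1!×0!) = -1
  k=2: +1/(2!×0!×0!×0!×2!×1!) = 1/4
Σ = -3/4  ⇒  CG² = 16/45×(-3/4)² = 1/5
CG = −√(1/5) = -0.447214

-0.447214  (= −√(1/5))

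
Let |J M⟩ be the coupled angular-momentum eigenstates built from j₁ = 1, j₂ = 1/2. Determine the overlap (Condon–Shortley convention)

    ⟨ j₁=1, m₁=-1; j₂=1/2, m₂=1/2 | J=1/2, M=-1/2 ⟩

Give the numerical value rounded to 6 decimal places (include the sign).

√[2·1!1!0!/3! · 0!2!1!0!0!1!] = √(2/3)
  +(−1)^1/∏(1,0,1,0,0,0)! = -1  (running -1)
⟨..|..⟩ = √(2/3)·(-1) = -0.816497

−√(2/3) = -0.816497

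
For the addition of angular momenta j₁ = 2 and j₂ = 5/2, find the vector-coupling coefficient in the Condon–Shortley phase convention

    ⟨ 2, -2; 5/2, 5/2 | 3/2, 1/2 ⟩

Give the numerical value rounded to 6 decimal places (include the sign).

-0.617213  (= −√(8/21))

j₁+j₂−J=3  J+j₁−j₂=1  J−j₁+j₂=2  j₁+j₂+J+1=7
(j₁±m₁, j₂±m₂, J±M) = (0,4,5,0,2,1)
P² = 384/7
sum k=3..3:
  [3] −1/12 = -1/12
S = -1/12
C² = P²·S² = 8/21 ; C = -0.617213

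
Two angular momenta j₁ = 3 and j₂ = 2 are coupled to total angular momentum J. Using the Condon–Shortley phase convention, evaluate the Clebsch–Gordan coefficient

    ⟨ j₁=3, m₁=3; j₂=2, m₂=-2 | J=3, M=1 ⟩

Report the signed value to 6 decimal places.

j₁+j₂−J=2  J+j₁−j₂=4  J−j₁+j₂=2  j₁+j₂+J+1=9
(j₁±m₁, j₂±m₂, J±M) = (6,0,0,4,4,2)
P² = 1536
sum k=0..0:
  [0] +1/96 = 1/96
S = 1/96
C² = P²·S² = 1/6 ; C = +0.408248

+0.408248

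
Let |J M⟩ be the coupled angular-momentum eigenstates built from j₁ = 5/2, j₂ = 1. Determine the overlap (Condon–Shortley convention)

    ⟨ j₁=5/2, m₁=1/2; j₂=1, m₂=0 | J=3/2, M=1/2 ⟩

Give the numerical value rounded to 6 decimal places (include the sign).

-0.632456  (= −√(2/5))

j₁+j₂−J=2  J+j₁−j₂=3  J−j₁+j₂=0  j₁+j₂+J+1=6
(j₁±m₁, j₂±m₂, J±M) = (3,2,1,1,2,1)
P² = 8/5
sum k=1..1:
  [1] −1/2 = -1/2
S = -1/2
C² = P²·S² = 2/5 ; C = -0.632456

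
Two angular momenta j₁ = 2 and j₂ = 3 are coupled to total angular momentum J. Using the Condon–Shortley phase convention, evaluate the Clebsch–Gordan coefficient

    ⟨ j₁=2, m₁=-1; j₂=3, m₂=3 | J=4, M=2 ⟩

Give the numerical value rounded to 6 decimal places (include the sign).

−√(27/140) ≈ -0.439155

triangle: 1!×3!×5!/10! = 720/3628800
(j±m)!: 1!×3!×6!×0!×6!×2! = 6220800
prefactor² = (2J+1)×Δ×N² = 77760/7
  k=1: −1/(1!×0!×2!×5!×1!×0!) = -1/240
Σ = -1/240  ⇒  CG² = 77760/7×(-1/240)² = 27/140
CG = −√(27/140) = -0.439155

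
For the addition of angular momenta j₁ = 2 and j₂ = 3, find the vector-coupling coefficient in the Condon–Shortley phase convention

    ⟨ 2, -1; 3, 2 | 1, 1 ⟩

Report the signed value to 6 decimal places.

−√(2/7) = -0.534522

√[3·4!0!2!/7! · 1!3!5!1!2!0!] = √(288/7)
  +(−1)^3/∏(3,1,0,2,0,0)! = -1/12  (running -1/12)
⟨..|..⟩ = √(288/7)·(-1/12) = -0.534522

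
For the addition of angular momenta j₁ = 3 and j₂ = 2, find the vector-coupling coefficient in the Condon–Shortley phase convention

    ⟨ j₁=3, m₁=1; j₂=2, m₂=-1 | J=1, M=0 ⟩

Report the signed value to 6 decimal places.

-0.478091

√[3·4!2!0!/7! · 4!2!1!3!1!1!] = √(288/35)
  +(−1)^1/∏(1,3,1,0,1,0)! = -1/6  (running -1/6)
⟨..|..⟩ = √(288/35)·(-1/6) = -0.478091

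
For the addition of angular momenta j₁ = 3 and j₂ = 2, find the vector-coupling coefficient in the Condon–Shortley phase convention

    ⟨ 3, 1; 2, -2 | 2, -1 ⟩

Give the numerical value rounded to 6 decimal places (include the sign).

triangle: 3!*3!*1!/8! = 36/40320
(j±m)!: 4!*2!*0!*4!*1!*3! = 6912
prefactor² = (2J+1)*Δ*N² = 216/7
  k=0: +1/(0!*3!*2!*0!*1!*1!) = 1/12
Σ = 1/12  ⇒  CG² = 216/7*1/12² = 3/14
CG = +√(3/14) = +0.462910

+0.462910  (= +√(3/14))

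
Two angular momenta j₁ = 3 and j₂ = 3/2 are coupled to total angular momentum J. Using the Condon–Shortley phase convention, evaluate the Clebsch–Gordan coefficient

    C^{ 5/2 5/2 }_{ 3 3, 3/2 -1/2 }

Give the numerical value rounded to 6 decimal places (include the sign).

√[6·2!4!1!/8! · 6!0!1!2!5!0!] = √(8640/7)
  +(−1)^0/∏(0,2,0,1,4,0)! = 1/48  (running 1/48)
⟨..|..⟩ = √(8640/7)·(1/48) = +0.731925

+√(15/28) ≈ +0.731925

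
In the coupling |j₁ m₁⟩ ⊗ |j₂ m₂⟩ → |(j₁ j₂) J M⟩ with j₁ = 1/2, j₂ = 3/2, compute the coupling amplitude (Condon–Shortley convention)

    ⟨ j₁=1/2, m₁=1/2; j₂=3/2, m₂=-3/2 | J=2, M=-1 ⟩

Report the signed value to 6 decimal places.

j₁+j₂−J=0  J+j₁−j₂=1  J−j₁+j₂=3  j₁+j₂+J+1=5
(j₁±m₁, j₂±m₂, J±M) = (1,0,0,3,1,3)
P² = 9
sum k=0..0:
  [0] +1/6 = 1/6
S = 1/6
C² = P²·S² = 1/4 ; C = +0.500000

+√(1/4) ≈ +0.500000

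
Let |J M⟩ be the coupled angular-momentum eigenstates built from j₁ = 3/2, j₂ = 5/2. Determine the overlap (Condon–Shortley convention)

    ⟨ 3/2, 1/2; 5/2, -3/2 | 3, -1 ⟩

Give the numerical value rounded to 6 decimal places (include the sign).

j₁+j₂−J=1  J+j₁−j₂=2  J−j₁+j₂=4  j₁+j₂+J+1=8
(j₁±m₁, j₂±m₂, J±M) = (2,1,1,4,2,4)
P² = 96/5
sum k=0..1:
  [0] +1/6 = 1/6
  [1] −1/48 = -1/48
S = 7/48
C² = P²·S² = 49/120 ; C = +0.639010

+√(49/120) = +0.639010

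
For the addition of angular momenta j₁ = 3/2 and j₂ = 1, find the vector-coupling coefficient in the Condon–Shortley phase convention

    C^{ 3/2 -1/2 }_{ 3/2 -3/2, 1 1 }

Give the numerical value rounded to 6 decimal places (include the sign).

−√(2/5) = -0.632456

j₁+j₂−J=1  J+j₁−j₂=2  J−j₁+j₂=1  j₁+j₂+J+1=5
(j₁±m₁, j₂±m₂, J±M) = (0,3,2,0,1,2)
P² = 8/5
sum k=1..1:
  [1] −1/2 = -1/2
S = -1/2
C² = P²·S² = 2/5 ; C = -0.632456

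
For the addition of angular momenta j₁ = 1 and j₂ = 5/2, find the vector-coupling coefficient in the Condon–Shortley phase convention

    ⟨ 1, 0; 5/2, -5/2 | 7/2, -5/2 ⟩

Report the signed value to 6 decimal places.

j₁+j₂−J=0  J+j₁−j₂=2  J−j₁+j₂=5  j₁+j₂+J+1=8
(j₁±m₁, j₂±m₂, J±M) = (1,1,0,5,1,6)
P² = 28800/7
sum k=0..0:
  [0] +1/120 = 1/120
S = 1/120
C² = P²·S² = 2/7 ; C = +0.534522

+√(2/7) = +0.534522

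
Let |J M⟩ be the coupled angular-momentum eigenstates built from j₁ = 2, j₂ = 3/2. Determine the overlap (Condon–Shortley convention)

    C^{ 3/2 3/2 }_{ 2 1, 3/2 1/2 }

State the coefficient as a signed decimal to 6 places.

−√(2/5) = -0.632456

√[4·2!2!1!/6! · 3!1!2!1!3!0!] = √(8/5)
  +(−1)^1/∏(1,1,0,1,2,0)! = -1/2  (running -1/2)
⟨..|..⟩ = √(8/5)·(-1/2) = -0.632456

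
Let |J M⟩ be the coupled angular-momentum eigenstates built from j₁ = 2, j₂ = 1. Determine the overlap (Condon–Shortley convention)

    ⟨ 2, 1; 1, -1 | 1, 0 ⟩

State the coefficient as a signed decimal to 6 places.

+√(3/10) = +0.547723

√[3·2!2!0!/5! · 3!1!0!2!1!1!] = √(6/5)
  +(−1)^0/∏(0,2,1,0,1,0)! = 1/2  (running 1/2)
⟨..|..⟩ = √(6/5)·(1/2) = +0.547723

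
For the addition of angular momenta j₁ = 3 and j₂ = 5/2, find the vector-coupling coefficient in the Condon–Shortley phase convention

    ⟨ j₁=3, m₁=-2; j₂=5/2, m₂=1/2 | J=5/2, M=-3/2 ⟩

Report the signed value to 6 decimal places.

+0.267261  (= +√(1/14))

√[6·3!3!2!/9! · 1!5!3!2!1!4!] = √(288/7)
  +(−1)^2/∏(2,1,3,1,0,1)! = 1/12  (running 1/12)
  +(−1)^3/∏(3,0,2,0,1,2)! = -1/24  (running 1/24)
⟨..|..⟩ = √(288/7)·(1/24) = +0.267261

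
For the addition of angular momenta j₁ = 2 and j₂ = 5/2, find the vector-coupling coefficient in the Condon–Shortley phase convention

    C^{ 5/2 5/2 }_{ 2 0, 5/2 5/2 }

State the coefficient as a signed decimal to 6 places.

√[6·2!2!3!/8! · 2!2!5!0!5!0!] = √(1440/7)
  +(−1)^2/∏(2,0,0,3,2,0)! = 1/24  (running 1/24)
⟨..|..⟩ = √(1440/7)·(1/24) = +0.597614

+0.597614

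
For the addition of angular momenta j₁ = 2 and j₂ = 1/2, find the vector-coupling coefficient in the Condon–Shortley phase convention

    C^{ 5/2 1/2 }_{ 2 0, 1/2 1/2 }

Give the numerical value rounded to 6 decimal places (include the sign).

+0.774597

√[6·0!4!1!/6! · 2!2!1!0!3!2!] = √(48/5)
  +(−1)^0/∏(0,0,2,1,2,0)! = 1/4  (running 1/4)
⟨..|..⟩ = √(48/5)·(1/4) = +0.774597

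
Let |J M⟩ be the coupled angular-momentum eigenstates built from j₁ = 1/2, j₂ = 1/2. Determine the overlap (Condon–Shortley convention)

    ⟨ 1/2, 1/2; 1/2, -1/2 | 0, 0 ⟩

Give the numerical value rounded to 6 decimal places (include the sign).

+0.707107

j₁+j₂−J=1  J+j₁−j₂=0  J−j₁+j₂=0  j₁+j₂+J+1=2
(j₁±m₁, j₂±m₂, J±M) = (1,0,0,1,0,0)
P² = 1/2
sum k=0..0:
  [0] +1/1 = 1
S = 1
C² = P²·S² = 1/2 ; C = +0.707107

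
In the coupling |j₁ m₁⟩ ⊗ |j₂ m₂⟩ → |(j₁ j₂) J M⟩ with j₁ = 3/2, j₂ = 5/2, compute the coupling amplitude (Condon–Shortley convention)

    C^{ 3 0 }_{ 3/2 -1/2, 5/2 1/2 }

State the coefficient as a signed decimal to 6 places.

-0.447214  (= −√(1/5))

triangle: 1!*2!*4!/8! = 48/40320
(j±m)!: 1!*2!*3!*2!*3!*3! = 864
prefactor² = (2J+1)*Δ*N² = 36/5
  k=0: +1/(0!*1!*2!*3!*0!*1!) = 1/12
  k=1: −1/(1!*0!*1!*2!*1!*2!) = -1/4
Σ = -1/6  ⇒  CG² = 36/5*(-1/6)² = 1/5
CG = −√(1/5) = -0.447214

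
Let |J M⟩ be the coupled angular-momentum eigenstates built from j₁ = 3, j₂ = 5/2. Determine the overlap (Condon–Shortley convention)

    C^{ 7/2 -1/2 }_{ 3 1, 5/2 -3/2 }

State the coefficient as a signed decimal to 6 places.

+0.356348  (= +√(8/63))

√[8·2!4!3!/10! · 4!2!1!4!3!4!] = √(18432/175)
  +(−1)^0/∏(0,2,2,1,2,2)! = 1/16  (running 1/16)
  +(−1)^1/∏(1,1,1,0,3,3)! = -1/36  (running 5/144)
⟨..|..⟩ = √(18432/175)·(5/144) = +0.356348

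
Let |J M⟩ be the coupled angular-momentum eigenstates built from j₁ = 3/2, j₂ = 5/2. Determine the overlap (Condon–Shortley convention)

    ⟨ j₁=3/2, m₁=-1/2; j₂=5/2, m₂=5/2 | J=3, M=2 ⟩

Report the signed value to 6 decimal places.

-0.645497  (= −√(5/12))

j₁+j₂−J=1  J+j₁−j₂=2  J−j₁+j₂=4  j₁+j₂+J+1=8
(j₁±m₁, j₂±m₂, J±M) = (1,2,5,0,5,1)
P² = 240
sum k=1..1:
  [1] −1/24 = -1/24
S = -1/24
C² = P²·S² = 5/12 ; C = -0.645497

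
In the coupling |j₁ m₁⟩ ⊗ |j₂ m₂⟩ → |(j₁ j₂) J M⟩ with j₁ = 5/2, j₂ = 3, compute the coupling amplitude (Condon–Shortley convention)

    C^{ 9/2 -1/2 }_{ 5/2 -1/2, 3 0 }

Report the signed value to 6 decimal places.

j₁+j₂−J=1  J+j₁−j₂=4  J−j₁+j₂=5  j₁+j₂+J+1=11
(j₁±m₁, j₂±m₂, J±M) = (2,3,3,3,4,5)
P² = 69120/77
sum k=0..1:
  [0] +1/72 = 1/72
  [1] −1/48 = -1/48
S = -1/144
C² = P²·S² = 10/231 ; C = -0.208063

-0.208063  (= −√(10/231))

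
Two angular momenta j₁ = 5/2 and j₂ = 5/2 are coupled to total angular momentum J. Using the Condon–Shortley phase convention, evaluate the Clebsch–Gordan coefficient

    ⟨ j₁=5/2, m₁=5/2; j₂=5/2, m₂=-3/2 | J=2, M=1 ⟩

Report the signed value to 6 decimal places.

triangle: 3!*2!*2!/8! = 24/40320
(j±m)!: 5!*0!*1!*4!*3!*1! = 17280
prefactor² = (2J+1)*Δ*N² = 360/7
  k=0: +1/(0!*3!*0!*1!*2!*1!) = 1/12
Σ = 1/12  ⇒  CG² = 360/7*1/12² = 5/14
CG = +√(5/14) = +0.597614

+√(5/14) = +0.597614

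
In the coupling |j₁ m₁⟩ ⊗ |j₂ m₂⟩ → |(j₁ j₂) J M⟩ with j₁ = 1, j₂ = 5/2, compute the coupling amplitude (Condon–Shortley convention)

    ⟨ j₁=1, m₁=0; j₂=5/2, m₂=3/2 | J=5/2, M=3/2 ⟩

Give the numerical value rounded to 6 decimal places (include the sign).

-0.507093  (= −√(9/35))

√[6·1!1!4!/7! · 1!1!4!1!4!1!] = √(576/35)
  +(−1)^0/∏(0,1,1,4,0,0)! = 1/24  (running 1/24)
  +(−1)^1/∏(1,0,0,3,1,1)! = -1/6  (running -1/8)
⟨..|..⟩ = √(576/35)·(-1/8) = -0.507093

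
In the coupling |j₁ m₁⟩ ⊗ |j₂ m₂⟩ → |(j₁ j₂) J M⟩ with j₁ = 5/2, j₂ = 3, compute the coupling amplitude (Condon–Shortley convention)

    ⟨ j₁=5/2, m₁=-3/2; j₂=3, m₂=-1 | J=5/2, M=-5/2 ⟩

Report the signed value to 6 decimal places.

+√(2/7) = +0.534522

j₁+j₂−J=3  J+j₁−j₂=2  J−j₁+j₂=3  j₁+j₂+J+1=9
(j₁±m₁, j₂±m₂, J±M) = (1,4,2,4,0,5)
P² = 1152/7
sum k=2..2:
  [2] +1/24 = 1/24
S = 1/24
C² = P²·S² = 2/7 ; C = +0.534522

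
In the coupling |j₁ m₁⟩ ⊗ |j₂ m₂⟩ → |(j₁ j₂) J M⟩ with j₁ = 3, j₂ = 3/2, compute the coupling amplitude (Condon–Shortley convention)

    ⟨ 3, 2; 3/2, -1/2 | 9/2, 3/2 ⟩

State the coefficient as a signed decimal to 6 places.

+0.462910  (= +√(3/14))

triangle: 0!·6!·3!/10! = 4320/3628800
(j±m)!: 5!·1!·1!·2!·6!·3! = 1036800
prefactor² = (2J+1)·Δ·N² = 86400/7
  k=0: +1/(0!·0!·1!·1!·5!·2!) = 1/240
Σ = 1/240  ⇒  CG² = 86400/7·1/240² = 3/14
CG = +√(3/14) = +0.462910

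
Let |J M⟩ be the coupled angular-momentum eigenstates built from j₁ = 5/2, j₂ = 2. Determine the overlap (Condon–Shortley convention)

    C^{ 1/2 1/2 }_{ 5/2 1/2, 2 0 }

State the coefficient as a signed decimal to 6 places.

√[2·4!1!0!/6! · 3!2!2!2!1!0!] = √(16/5)
  +(−1)^2/∏(2,2,0,0,1,0)! = 1/4  (running 1/4)
⟨..|..⟩ = √(16/5)·(1/4) = +0.447214

+0.447214  (= +√(1/5))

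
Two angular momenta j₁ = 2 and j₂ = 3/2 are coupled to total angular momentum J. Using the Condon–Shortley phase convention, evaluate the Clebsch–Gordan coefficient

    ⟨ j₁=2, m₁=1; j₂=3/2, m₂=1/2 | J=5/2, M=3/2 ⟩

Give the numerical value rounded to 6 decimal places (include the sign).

+0.169031

triangle: 1!×3!×2!/7! = 12/5040
(j±m)!: 3!×1!×2!×1!×4!×1! = 288
prefactor² = (2J+1)×Δ×N² = 144/35
  k=0: +1/(0!×1!×1!×2!×2!×0!) = 1/4
  k=1: −1/(1!×0!×0!×1!×3!×1!) = -1/6
Σ = 1/12  ⇒  CG² = 144/35×1/12² = 1/35
CG = +√(1/35) = +0.169031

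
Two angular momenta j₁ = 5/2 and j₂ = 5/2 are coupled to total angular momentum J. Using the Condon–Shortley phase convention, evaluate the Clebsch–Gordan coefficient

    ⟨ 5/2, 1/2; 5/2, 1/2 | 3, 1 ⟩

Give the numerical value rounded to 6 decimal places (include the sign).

triangle: 2!×3!×3!/9! = 72/362880
(j±m)!: 3!×2!×3!×2!×4!×2! = 6912
prefactor² = (2J+1)×Δ×N² = 48/5
  k=0: +1/(0!×2!×2!×3!×1!×0!) = 1/24
  k=1: −1/(1!×1!×1!×2!×2!×1!) = -1/4
  k=2: +1/(2!×0!×0!×1!×3!×2!) = 1/24
Σ = -1/6  ⇒  CG² = 48/5×(-1/6)² = 4/15
CG = −√(4/15) = -0.516398

−√(4/15) = -0.516398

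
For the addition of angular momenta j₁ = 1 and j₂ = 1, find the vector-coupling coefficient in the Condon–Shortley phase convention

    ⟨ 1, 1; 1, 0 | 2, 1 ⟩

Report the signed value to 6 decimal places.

√[5·0!2!2!/5! · 2!0!1!1!3!1!] = √(2)
  +(−1)^0/∏(0,0,0,1,2,1)! = 1/2  (running 1/2)
⟨..|..⟩ = √(2)·(1/2) = +0.707107

+√(1/2) = +0.707107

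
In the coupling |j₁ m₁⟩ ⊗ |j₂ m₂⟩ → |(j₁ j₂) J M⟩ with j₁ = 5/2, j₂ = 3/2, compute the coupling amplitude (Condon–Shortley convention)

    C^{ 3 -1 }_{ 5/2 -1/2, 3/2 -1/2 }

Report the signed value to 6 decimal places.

j₁+j₂−J=1  J+j₁−j₂=4  J−j₁+j₂=2  j₁+j₂+J+1=8
(j₁±m₁, j₂±m₂, J±M) = (2,3,1,2,2,4)
P² = 48/5
sum k=0..1:
  [0] +1/6 = 1/6
  [1] −1/8 = -1/8
S = 1/24
C² = P²·S² = 1/60 ; C = +0.129099

+0.129099  (= +√(1/60))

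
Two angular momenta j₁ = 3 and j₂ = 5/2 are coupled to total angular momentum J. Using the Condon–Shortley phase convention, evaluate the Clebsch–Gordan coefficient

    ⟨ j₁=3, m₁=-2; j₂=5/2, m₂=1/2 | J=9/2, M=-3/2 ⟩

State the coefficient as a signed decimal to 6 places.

√[10·1!5!4!/11! · 1!5!3!2!3!6!] = √(345600/77)
  +(−1)^0/∏(0,1,5,3,0,1)! = 1/720  (running 1/720)
  +(−1)^1/∏(1,0,4,2,1,2)! = -1/96  (running -13/1440)
⟨..|..⟩ = √(345600/77)·(-13/1440) = -0.604815

-0.604815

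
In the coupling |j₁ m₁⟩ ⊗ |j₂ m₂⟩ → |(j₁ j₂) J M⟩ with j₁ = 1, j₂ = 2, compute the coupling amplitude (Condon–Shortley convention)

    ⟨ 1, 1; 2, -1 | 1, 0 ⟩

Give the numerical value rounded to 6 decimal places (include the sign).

j₁+j₂−J=2  J+j₁−j₂=0  J−j₁+j₂=2  j₁+j₂+J+1=5
(j₁±m₁, j₂±m₂, J±M) = (2,0,1,3,1,1)
P² = 6/5
sum k=0..0:
  [0] +1/2 = 1/2
S = 1/2
C² = P²·S² = 3/10 ; C = +0.547723

+0.547723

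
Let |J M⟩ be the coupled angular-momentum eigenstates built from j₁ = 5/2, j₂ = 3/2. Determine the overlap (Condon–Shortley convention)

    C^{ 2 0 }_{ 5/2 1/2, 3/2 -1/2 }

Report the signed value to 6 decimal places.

-0.267261

j₁+j₂−J=2  J+j₁−j₂=3  J−j₁+j₂=1  j₁+j₂+J+1=7
(j₁±m₁, j₂±m₂, J±M) = (3,2,1,2,2,2)
P² = 8/7
sum k=0..1:
  [0] +1/4 = 1/4
  [1] −1/2 = -1/2
S = -1/4
C² = P²·S² = 1/14 ; C = -0.267261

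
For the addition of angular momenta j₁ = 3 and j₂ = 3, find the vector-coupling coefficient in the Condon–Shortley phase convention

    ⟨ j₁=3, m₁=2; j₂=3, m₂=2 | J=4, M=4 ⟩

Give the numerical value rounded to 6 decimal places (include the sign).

-0.674200

√[9·2!4!4!/11! · 5!1!5!1!8!0!] = √(1658880/11)
  +(−1)^1/∏(1,1,0,4,4,0)! = -1/576  (running -1/576)
⟨..|..⟩ = √(1658880/11)·(-1/576) = -0.674200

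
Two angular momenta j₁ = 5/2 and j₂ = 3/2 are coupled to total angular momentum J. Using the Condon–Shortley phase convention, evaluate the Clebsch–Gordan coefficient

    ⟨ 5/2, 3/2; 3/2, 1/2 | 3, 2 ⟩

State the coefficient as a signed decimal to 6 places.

√[7·1!4!2!/8! · 4!1!2!1!5!1!] = √(48)
  +(−1)^0/∏(0,1,1,2,3,0)! = 1/12  (running 1/12)
  +(−1)^1/∏(1,0,0,1,4,1)! = -1/24  (running 1/24)
⟨..|..⟩ = √(48)·(1/24) = +0.288675

+0.288675  (= +√(1/12))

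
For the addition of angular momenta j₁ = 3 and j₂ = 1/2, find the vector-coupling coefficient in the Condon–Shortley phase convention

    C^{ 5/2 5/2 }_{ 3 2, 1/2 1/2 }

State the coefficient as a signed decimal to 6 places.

√[6·1!5!0!/7! · 5!1!1!0!5!0!] = √(14400/7)
  +(−1)^1/∏(1,0,0,0,5,0)! = -1/120  (running -1/120)
⟨..|..⟩ = √(14400/7)·(-1/120) = -0.377964

−√(1/7) ≈ -0.377964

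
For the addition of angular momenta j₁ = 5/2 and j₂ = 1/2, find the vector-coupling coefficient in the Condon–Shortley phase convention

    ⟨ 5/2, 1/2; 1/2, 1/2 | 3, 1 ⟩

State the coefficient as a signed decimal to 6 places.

+√(2/3) ≈ +0.816497

√[7·0!5!1!/7! · 3!2!1!0!4!2!] = √(96)
  +(−1)^0/∏(0,0,2,1,3,0)! = 1/12  (running 1/12)
⟨..|..⟩ = √(96)·(1/12) = +0.816497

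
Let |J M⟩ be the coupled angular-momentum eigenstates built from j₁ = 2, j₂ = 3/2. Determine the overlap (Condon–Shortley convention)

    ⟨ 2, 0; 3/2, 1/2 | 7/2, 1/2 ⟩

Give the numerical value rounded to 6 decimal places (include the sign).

√[8·0!4!3!/8! · 2!2!2!1!4!3!] = √(1152/35)
  +(−1)^0/∏(0,0,2,2,2,1)! = 1/8  (running 1/8)
⟨..|..⟩ = √(1152/35)·(1/8) = +0.717137

+√(18/35) = +0.717137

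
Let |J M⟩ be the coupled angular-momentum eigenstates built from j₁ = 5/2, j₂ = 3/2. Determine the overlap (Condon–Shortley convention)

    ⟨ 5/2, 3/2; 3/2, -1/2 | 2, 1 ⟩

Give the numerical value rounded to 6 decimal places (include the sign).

j₁+j₂−J=2  J+j₁−j₂=3  J−j₁+j₂=1  j₁+j₂+J+1=7
(j₁±m₁, j₂±m₂, J±M) = (4,1,1,2,3,1)
P² = 24/7
sum k=0..1:
  [0] +1/4 = 1/4
  [1] −1/6 = -1/6
S = 1/12
C² = P²·S² = 1/42 ; C = +0.154303

+0.154303  (= +√(1/42))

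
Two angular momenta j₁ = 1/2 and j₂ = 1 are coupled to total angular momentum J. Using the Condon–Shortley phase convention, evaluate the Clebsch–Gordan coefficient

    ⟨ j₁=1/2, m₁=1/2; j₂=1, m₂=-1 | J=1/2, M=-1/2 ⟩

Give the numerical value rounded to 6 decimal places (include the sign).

j₁+j₂−J=1  J+j₁−j₂=0  J−j₁+j₂=1  j₁+j₂+J+1=3
(j₁±m₁, j₂±m₂, J±M) = (1,0,0,2,0,1)
P² = 2/3
sum k=0..0:
  [0] +1/1 = 1
S = 1
C² = P²·S² = 2/3 ; C = +0.816497

+√(2/3) = +0.816497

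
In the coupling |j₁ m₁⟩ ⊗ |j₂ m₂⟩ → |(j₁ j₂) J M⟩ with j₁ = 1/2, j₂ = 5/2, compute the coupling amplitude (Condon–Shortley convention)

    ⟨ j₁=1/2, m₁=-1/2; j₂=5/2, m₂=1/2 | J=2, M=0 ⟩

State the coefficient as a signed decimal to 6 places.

−√(1/2) ≈ -0.707107

j₁+j₂−J=1  J+j₁−j₂=0  J−j₁+j₂=4  j₁+j₂+J+1=6
(j₁±m₁, j₂±m₂, J±M) = (0,1,3,2,2,2)
P² = 8
sum k=1..1:
  [1] −1/4 = -1/4
S = -1/4
C² = P²·S² = 1/2 ; C = -0.707107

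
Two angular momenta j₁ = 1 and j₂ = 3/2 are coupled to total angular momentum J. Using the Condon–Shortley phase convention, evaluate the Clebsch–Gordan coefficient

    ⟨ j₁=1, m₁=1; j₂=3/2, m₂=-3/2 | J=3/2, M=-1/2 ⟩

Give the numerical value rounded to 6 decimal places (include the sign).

+0.632456  (= +√(2/5))

√[4·1!1!2!/5! · 2!0!0!3!1!2!] = √(8/5)
  +(−1)^0/∏(0,1,0,0,1,2)! = 1/2  (running 1/2)
⟨..|..⟩ = √(8/5)·(1/2) = +0.632456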